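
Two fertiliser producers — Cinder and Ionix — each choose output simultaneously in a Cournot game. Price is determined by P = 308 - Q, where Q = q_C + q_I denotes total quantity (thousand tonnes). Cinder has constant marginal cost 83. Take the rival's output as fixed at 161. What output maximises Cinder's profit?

With the rival's output fixed at 161, Cinder's profit is π_C = (308 - 161 - q_C)q_C - (83q_C) = (147 - q_C)q_C - (83q_C).
∂π_C/∂q_C = 64 - 2q_C = 0, so q_C = 32.

32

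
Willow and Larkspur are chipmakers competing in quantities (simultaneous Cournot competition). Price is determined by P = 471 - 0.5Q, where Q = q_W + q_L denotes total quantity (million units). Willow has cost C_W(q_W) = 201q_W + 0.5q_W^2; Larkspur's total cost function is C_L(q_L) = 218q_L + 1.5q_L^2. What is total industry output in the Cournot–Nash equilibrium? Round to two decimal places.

170.90

Willow's profit: π_W = (471 - 0.5Q)q_W - (201q_W + (1/2)q_W²). Setting ∂π_W/∂q_W = 0: 270 - 2q_W - (1/2)(q_L) = 0.
Larkspur's first-order condition: 253 - 4q_L - (1/2)(q_W) = 0.
So q_W = (270 - (1/2)q_L)/2 and q_L = (253 - (1/2)q_W)/4.
Solving the pair: q_W = 123.0323, q_L = 1484/31.
Total output Q = 123.0323 + 1484/31 = 170.9032.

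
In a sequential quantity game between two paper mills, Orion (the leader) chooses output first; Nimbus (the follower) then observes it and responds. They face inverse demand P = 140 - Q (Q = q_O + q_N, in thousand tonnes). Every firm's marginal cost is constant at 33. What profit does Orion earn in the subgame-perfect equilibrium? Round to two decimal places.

1431.13

Solve by backward induction. Given q_O, the follower Nimbus maximises π_N = (140 - q_O - q_N)q_N - 33q_N.
Follower FOC: 107 - q_O - 2q_N = 0, so q_N(q_O) = (107 - q_O)/2.
The leader anticipates this reaction. Substituting into P = 140 - Q gives P = 173/2 - (1/2)q_O, so π_O = (173/2 - (1/2)q_O)q_O - 33q_O.
The leader's first-order condition 107/2 - q_O = 0 yields q_O = 107/2.
Then q_N = (107 - 107/2)/2 = 107/4.
Price P = 140 - 321/4 = 239/4.
Orion's profit: (239/4 - 33)·(107/2) = 1431.1250.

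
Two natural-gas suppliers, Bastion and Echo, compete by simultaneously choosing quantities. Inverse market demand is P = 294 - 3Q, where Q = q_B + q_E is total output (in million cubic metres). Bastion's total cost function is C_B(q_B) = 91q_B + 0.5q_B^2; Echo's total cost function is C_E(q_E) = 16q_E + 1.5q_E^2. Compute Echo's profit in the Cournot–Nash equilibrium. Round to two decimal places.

Bastion's profit: π_B = (294 - 3Q)q_B - (91q_B + (1/2)q_B²). Setting ∂π_B/∂q_B = 0: 203 - 7q_B - 3(q_E) = 0.
Echo's profit: π_E = (294 - 3Q)q_E - (16q_E + (3/2)q_E²). Setting ∂π_E/∂q_E = 0: 278 - 9q_E - 3(q_B) = 0.
Rearranging gives the reaction functions q_B = (203 - 3q_E)/7 and q_E = (278 - 3q_B)/9.
Substituting one into the other gives q_B = 331/18 and q_E = 1337/54.
Price P = 294 - 3·(1165/27) = 1481/9.
Echo's profit: (1481/9)·(1337/54) - 16·(1337/54) - (3/2)(1337/54)² = 2758.5941.

2758.59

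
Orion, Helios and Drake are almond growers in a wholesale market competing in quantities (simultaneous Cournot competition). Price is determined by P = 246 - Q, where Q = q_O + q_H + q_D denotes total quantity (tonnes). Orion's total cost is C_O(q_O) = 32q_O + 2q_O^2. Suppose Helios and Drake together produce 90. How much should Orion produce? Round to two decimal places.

With rivals' combined output fixed at 90, Orion's profit is π_O = (246 - 90 - q_O)q_O - (32q_O + 2q_O²) = (156 - q_O)q_O - (32q_O + 2q_O²).
∂π_O/∂q_O = 124 - 6q_O = 0, so q_O = 62/3.

20.67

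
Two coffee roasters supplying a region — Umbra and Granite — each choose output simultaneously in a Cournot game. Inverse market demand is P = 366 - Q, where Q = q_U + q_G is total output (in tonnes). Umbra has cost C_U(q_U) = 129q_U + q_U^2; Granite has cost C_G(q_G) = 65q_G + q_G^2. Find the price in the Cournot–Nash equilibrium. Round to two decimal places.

258.40

Umbra's profit: π_U = (366 - Q)q_U - (129q_U + q_U²). Setting ∂π_U/∂q_U = 0: 237 - 4q_U - (q_G) = 0.
Granite's profit: π_G = (366 - Q)q_G - (65q_G + q_G²). Setting ∂π_G/∂q_G = 0: 301 - 4q_G - (q_U) = 0.
So q_U = (237 - q_G)/4 and q_G = (301 - q_U)/4.
Solving the pair: q_U = 647/15, q_G = 967/15.
Total output Q = 538/5, so price P = 366 - 538/5 = 1292/5.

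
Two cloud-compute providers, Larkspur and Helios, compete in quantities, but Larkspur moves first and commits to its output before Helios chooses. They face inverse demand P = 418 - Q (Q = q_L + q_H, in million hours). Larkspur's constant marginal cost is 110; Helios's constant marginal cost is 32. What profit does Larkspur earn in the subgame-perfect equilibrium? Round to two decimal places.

The follower Helios best-responds to any q_L: π_H = (418 - Q)q_H - 32q_H.
∂π_H/∂q_H = 386 - q_L - 2q_H = 0 gives the reaction function q_H = (386 - q_L)/2.
Larkspur substitutes q_H(q_L) into its own profit: π_L = q_L(418 - q_L - (386 - q_L)/2) - 110q_L = (225 - (1/2)q_L)q_L - 110q_L.
Maximising: ∂π_L/∂q_L = 115 - q_L = 0, giving q_L = 115.
Then q_H = (386 - 115)/2 = 271/2.
Price P = 418 - 501/2 = 335/2.
Larkspur's profit: (335/2 - 110)·115 = 6612.5000.

6612.50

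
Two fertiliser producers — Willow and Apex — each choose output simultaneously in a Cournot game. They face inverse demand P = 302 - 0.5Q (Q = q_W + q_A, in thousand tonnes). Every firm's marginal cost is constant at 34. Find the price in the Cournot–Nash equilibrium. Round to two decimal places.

123.33

A representative firm's profit is π_i = q_i(302 - 0.5Q) - 34q_i.
First-order condition (treating rivals' output as given): 268 - q_i - (1/2)q_j = 0.
With identical firms every q_j equals q_i, so q_j = q_i and 268 = (3/2)q_i, giving q_i = 536/3.
Total output Q = 1072/3, so price P = 302 - (1/2)·(1072/3) = 370/3.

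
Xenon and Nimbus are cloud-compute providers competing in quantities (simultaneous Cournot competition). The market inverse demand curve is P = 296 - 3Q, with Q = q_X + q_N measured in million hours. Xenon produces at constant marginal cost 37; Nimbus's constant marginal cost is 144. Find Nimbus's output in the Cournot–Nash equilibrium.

5

Xenon's profit: π_X = (296 - 3Q)q_X - (37q_X). Setting ∂π_X/∂q_X = 0: 259 - 6q_X - 3(q_N) = 0.
Nimbus's profit: π_N = (296 - 3Q)q_N - (144q_N). Setting ∂π_N/∂q_N = 0: 152 - 6q_N - 3(q_X) = 0.
Best responses: q_X = (259 - 3q_N)/6, q_N = (152 - 3q_X)/6.
Solving the pair: q_X = 122/3, q_N = 5.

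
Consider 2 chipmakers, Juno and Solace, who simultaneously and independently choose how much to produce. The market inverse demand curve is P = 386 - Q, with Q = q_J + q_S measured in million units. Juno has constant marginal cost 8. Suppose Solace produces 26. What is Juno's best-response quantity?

176

With the rival's output fixed at 26, Juno's profit is π_J = (386 - 26 - q_J)q_J - (8q_J) = (360 - q_J)q_J - (8q_J).
∂π_J/∂q_J = 352 - 2q_J = 0, so q_J = 176.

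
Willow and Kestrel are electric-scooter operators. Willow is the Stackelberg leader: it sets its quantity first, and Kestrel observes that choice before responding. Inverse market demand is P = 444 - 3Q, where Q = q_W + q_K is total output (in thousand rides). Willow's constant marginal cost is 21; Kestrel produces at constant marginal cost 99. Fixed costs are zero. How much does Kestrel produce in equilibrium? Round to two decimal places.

15.75

The follower Kestrel best-responds to any q_W: π_K = (444 - 3Q)q_K - 99q_K.
Follower FOC: 345 - 3q_W - 6q_K = 0, so q_K(q_W) = (345 - 3q_W)/6.
Willow substitutes q_K(q_W) into its own profit: π_W = q_W(444 - 3q_W - (345 - 3q_W)/2) - 21q_W = (543/2 - (3/2)q_W)q_W - 21q_W.
Leader FOC: 501/2 - 3q_W = 0, so q_W = 167/2.
Then q_K = (345 - 3·(167/2))/6 = 63/4.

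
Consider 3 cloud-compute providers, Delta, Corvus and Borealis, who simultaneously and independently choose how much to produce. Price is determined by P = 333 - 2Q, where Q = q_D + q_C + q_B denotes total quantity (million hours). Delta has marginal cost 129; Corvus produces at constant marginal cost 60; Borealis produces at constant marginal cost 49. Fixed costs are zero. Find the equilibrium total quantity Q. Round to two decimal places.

Delta's profit: π_D = (333 - 2Q)q_D - (129q_D). Setting ∂π_D/∂q_D = 0: 204 - 4q_D - 2(q_C + q_B) = 0.
Corvus's first-order condition: 273 - 4q_C - 2(q_D + q_B) = 0.
Borealis's profit: π_B = (333 - 2Q)q_B - (49q_B). Setting ∂π_B/∂q_B = 0: 284 - 4q_B - 2(q_D + q_C) = 0.
Adding the 3 first-order conditions: 761 − 8Q = 0, so Q = 761/8.
Back-substituting: q_D = (204 − 761/4)/2 = 55/8, q_C = (273 − 761/4)/2 = 331/8, q_B = (284 − 761/4)/2 = 375/8.
Total output Q = 55/8 + 331/8 + 375/8 = 761/8.

95.13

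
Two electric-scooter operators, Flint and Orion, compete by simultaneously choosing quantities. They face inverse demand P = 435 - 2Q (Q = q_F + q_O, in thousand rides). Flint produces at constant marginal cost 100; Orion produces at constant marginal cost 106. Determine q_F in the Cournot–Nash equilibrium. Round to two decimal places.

Flint's profit: π_F = (435 - 2Q)q_F - (100q_F). Setting ∂π_F/∂q_F = 0: 335 - 4q_F - 2(q_O) = 0.
Orion's first-order condition: 329 - 4q_O - 2(q_F) = 0.
So q_F = (335 - 2q_O)/4 and q_O = (329 - 2q_F)/4.
Substituting one into the other gives q_F = 341/6 and q_O = 323/6.

56.83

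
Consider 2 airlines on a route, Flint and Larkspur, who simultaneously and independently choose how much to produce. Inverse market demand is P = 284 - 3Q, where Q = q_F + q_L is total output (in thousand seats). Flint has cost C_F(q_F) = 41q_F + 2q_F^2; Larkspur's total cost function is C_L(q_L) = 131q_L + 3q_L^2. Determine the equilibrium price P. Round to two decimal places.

Flint's profit: π_F = (284 - 3Q)q_F - (41q_F + 2q_F²). Setting ∂π_F/∂q_F = 0: 243 - 10q_F - 3(q_L) = 0.
Larkspur's profit: π_L = (284 - 3Q)q_L - (131q_L + 3q_L²). Setting ∂π_L/∂q_L = 0: 153 - 12q_L - 3(q_F) = 0.
Rearranging gives the reaction functions q_F = (243 - 3q_L)/10 and q_L = (153 - 3q_F)/12.
Solving the pair: q_F = 819/37, q_L = 267/37.
Total output Q = 1086/37, so price P = 284 - 3·(1086/37) = 195.9459.

195.95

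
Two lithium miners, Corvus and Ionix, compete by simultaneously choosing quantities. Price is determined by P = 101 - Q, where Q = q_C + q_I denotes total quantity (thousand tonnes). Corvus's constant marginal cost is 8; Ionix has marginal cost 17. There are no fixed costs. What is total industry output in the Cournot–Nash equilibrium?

Corvus's profit: π_C = (101 - Q)q_C - (8q_C). Setting ∂π_C/∂q_C = 0: 93 - 2q_C - (q_I) = 0.
Ionix's first-order condition: 84 - 2q_I - (q_C) = 0.
So q_C = (93 - q_I)/2 and q_I = (84 - q_C)/2.
Solving the pair: q_C = 34, q_I = 25.
Total output Q = 34 + 25 = 59.

59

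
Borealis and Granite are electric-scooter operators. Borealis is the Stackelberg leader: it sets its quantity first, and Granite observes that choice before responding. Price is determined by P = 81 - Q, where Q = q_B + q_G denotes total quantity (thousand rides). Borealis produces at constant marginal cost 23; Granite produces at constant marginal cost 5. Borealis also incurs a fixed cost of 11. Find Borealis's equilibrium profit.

Solve by backward induction. Given q_B, the follower Granite maximises π_G = (81 - q_B - q_G)q_G - 5q_G.
∂π_G/∂q_G = 76 - q_B - 2q_G = 0 gives the reaction function q_G = (76 - q_B)/2.
Borealis substitutes q_G(q_B) into its own profit: π_B = q_B(81 - q_B - (76 - q_B)/2) - 23q_B = (43 - (1/2)q_B)q_B - 23q_B.
Maximising: ∂π_B/∂q_B = 20 - q_B = 0, giving q_B = 20.
Then q_G = (76 - 20)/2 = 28.
Price P = 81 - 48 = 33.
Borealis's profit: (33 - 23)·20 - 11 = 189.

189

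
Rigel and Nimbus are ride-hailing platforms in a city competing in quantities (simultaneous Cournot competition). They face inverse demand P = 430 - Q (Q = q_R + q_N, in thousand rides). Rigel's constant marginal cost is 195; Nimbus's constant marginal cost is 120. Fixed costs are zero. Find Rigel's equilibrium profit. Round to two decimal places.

2844.44

Rigel's profit: π_R = (430 - Q)q_R - (195q_R). Setting ∂π_R/∂q_R = 0: 235 - 2q_R - (q_N) = 0.
Nimbus's profit: π_N = (430 - Q)q_N - (120q_N). Setting ∂π_N/∂q_N = 0: 310 - 2q_N - (q_R) = 0.
Best responses: q_R = (235 - q_N)/2, q_N = (310 - q_R)/2.
Substituting one into the other gives q_R = 160/3 and q_N = 385/3.
Price P = 430 - 545/3 = 745/3.
Rigel's profit: (745/3 - 195)·(160/3) = 2844.4444.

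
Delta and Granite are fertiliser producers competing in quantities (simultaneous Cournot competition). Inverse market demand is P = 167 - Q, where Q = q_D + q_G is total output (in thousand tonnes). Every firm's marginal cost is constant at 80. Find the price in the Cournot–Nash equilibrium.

Each firm earns π_i = (167 - Q)q_i - 80q_i.
Setting ∂π_i/∂q_i = 0 with rivals' quantities fixed: 87 - 2q_i - q_j = 0.
With identical firms every q_j equals q_i, so q_j = q_i and 87 = 3q_i, giving q_i = 29.
Total output Q = 58, so price P = 167 - 58 = 109.

109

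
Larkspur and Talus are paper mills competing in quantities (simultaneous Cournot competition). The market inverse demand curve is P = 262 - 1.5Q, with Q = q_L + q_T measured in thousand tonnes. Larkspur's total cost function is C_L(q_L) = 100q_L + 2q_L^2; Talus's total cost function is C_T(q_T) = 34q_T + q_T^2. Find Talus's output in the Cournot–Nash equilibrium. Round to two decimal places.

41.31

Larkspur's profit: π_L = (262 - 1.5Q)q_L - (100q_L + 2q_L²). Setting ∂π_L/∂q_L = 0: 162 - 7q_L - (3/2)(q_T) = 0.
Talus's profit: π_T = (262 - 1.5Q)q_T - (34q_T + q_T²). Setting ∂π_T/∂q_T = 0: 228 - 5q_T - (3/2)(q_L) = 0.
Rearranging gives the reaction functions q_L = (162 - (3/2)q_T)/7 and q_T = (228 - (3/2)q_L)/5.
Solving the pair: q_L = 1872/131, q_T = 41.3130.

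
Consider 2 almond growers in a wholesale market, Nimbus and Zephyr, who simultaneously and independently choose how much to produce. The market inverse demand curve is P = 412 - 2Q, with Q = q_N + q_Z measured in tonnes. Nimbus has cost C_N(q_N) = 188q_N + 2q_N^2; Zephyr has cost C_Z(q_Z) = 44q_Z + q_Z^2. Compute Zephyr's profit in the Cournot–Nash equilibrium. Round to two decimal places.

Nimbus's profit: π_N = (412 - 2Q)q_N - (188q_N + 2q_N²). Setting ∂π_N/∂q_N = 0: 224 - 8q_N - 2(q_Z) = 0.
Zephyr's profit: π_Z = (412 - 2Q)q_Z - (44q_Z + q_Z²). Setting ∂π_Z/∂q_Z = 0: 368 - 6q_Z - 2(q_N) = 0.
So q_N = (224 - 2q_Z)/8 and q_Z = (368 - 2q_N)/6.
Substituting one into the other gives q_N = 152/11 and q_Z = 624/11.
Price P = 412 - 2·(776/11) = 270.9091.
Zephyr's profit: 270.9091·(624/11) - 44·(624/11) - (624/11)² = 9653.9504.

9653.95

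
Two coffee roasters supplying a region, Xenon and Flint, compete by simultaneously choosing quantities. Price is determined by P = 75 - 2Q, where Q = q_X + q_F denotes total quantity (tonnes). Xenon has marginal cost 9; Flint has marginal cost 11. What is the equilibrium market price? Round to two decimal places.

31.67

Xenon's profit: π_X = (75 - 2Q)q_X - (9q_X). Setting ∂π_X/∂q_X = 0: 66 - 4q_X - 2(q_F) = 0.
Flint's profit: π_F = (75 - 2Q)q_F - (11q_F). Setting ∂π_F/∂q_F = 0: 64 - 4q_F - 2(q_X) = 0.
So q_X = (66 - 2q_F)/4 and q_F = (64 - 2q_X)/4.
Solving the pair: q_X = 34/3, q_F = 31/3.
Total output Q = 65/3, so price P = 75 - 2·(65/3) = 95/3.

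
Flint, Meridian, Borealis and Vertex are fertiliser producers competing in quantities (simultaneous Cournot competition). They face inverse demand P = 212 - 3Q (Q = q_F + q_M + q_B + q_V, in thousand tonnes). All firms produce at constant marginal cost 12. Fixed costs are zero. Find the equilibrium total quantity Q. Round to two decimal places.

53.33

A representative firm's profit is π_i = q_i(212 - 3Q) - 12q_i.
Setting ∂π_i/∂q_i = 0 with rivals' quantities fixed: 200 - 6q_i - 3·Σ_{j≠i} q_j = 0.
With identical firms every q_j equals q_i, so Σ_{j≠i} q_j = 3q_i and 200 = 15q_i, giving q_i = 40/3.
Total output Q = 40/3 + 40/3 + 40/3 + 40/3 = 160/3.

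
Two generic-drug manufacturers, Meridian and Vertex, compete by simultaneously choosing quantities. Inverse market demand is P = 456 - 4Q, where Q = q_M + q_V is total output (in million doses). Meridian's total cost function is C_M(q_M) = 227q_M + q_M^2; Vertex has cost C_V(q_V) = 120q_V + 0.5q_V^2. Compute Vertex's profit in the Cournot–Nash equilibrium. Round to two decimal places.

Meridian's profit: π_M = (456 - 4Q)q_M - (227q_M + q_M²). Setting ∂π_M/∂q_M = 0: 229 - 10q_M - 4(q_V) = 0.
Vertex's profit: π_V = (456 - 4Q)q_V - (120q_V + (1/2)q_V²). Setting ∂π_V/∂q_V = 0: 336 - 9q_V - 4(q_M) = 0.
So q_M = (229 - 4q_V)/10 and q_V = (336 - 4q_M)/9.
Substituting one into the other gives q_M = 717/74 and q_V = 1222/37.
Price P = 456 - 4·42.7162 = 285.1351.
Vertex's profit: 285.1351·(1222/37) - 120·(1222/37) - (1/2)(1222/37)² = 4908.5303.

4908.53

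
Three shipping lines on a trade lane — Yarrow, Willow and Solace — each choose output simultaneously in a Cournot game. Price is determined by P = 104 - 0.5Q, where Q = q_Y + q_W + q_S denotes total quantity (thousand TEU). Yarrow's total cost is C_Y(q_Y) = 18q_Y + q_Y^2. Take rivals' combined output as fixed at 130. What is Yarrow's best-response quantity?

With rivals' combined output fixed at 130, Yarrow's profit is π_Y = (104 - (1/2)·130 - (1/2)q_Y)q_Y - (18q_Y + q_Y²) = (39 - (1/2)q_Y)q_Y - (18q_Y + q_Y²).
∂π_Y/∂q_Y = 21 - 3q_Y = 0, so q_Y = 7.

7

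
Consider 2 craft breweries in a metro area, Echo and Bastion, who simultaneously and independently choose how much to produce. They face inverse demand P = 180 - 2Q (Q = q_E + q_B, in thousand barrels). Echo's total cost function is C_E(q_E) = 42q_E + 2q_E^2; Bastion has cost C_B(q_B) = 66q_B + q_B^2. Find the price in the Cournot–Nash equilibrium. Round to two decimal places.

123.82

Echo's profit: π_E = (180 - 2Q)q_E - (42q_E + 2q_E²). Setting ∂π_E/∂q_E = 0: 138 - 8q_E - 2(q_B) = 0.
Bastion's first-order condition: 114 - 6q_B - 2(q_E) = 0.
So q_E = (138 - 2q_B)/8 and q_B = (114 - 2q_E)/6.
Solving the pair: q_E = 150/11, q_B = 159/11.
Total output Q = 309/11, so price P = 180 - 2·(309/11) = 1362/11.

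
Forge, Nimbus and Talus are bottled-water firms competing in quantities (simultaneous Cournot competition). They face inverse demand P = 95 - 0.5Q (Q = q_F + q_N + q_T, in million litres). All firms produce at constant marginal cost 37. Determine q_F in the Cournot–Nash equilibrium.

29

Each firm earns π_i = (95 - 0.5Q)q_i - 37q_i.
First-order condition (treating rivals' output as given): 58 - q_i - (1/2)·Σ_{j≠i} q_j = 0.
By symmetry each firm produces the same amount; substituting Σ_{j≠i} q_j = 2q_i yields q_i = 58/2 = 29.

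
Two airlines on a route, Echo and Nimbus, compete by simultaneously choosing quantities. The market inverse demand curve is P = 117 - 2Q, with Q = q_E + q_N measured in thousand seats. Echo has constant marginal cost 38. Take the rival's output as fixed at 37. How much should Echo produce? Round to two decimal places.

1.25

With the rival's output fixed at 37, Echo's profit is π_E = (117 - 2·37 - 2q_E)q_E - (38q_E) = (43 - 2q_E)q_E - (38q_E).
∂π_E/∂q_E = 5 - 4q_E = 0, so q_E = 5/4.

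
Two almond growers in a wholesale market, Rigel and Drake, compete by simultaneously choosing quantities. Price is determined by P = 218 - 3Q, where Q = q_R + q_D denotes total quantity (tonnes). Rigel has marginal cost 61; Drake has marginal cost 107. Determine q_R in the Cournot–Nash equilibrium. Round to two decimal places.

Rigel's profit: π_R = (218 - 3Q)q_R - (61q_R). Setting ∂π_R/∂q_R = 0: 157 - 6q_R - 3(q_D) = 0.
Drake's first-order condition: 111 - 6q_D - 3(q_R) = 0.
Best responses: q_R = (157 - 3q_D)/6, q_D = (111 - 3q_R)/6.
Solving the pair: q_R = 203/9, q_D = 65/9.

22.56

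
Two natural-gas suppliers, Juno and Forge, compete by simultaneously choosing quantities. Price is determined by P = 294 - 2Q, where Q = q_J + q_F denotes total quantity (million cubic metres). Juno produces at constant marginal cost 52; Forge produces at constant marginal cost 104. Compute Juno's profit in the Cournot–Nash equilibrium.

4802

Juno's profit: π_J = (294 - 2Q)q_J - (52q_J). Setting ∂π_J/∂q_J = 0: 242 - 4q_J - 2(q_F) = 0.
Forge's first-order condition: 190 - 4q_F - 2(q_J) = 0.
So q_J = (242 - 2q_F)/4 and q_F = (190 - 2q_J)/4.
Substituting one into the other gives q_J = 49 and q_F = 23.
Price P = 294 - 2·72 = 150.
Juno's profit: (150 - 52)·49 = 4802.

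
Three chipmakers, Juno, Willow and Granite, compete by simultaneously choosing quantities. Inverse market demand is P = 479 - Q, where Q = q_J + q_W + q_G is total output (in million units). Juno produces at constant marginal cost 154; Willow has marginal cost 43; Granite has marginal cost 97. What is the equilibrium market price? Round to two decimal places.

193.25

Juno's profit: π_J = (479 - Q)q_J - (154q_J). Setting ∂π_J/∂q_J = 0: 325 - 2q_J - (q_W + q_G) = 0.
Willow's first-order condition: 436 - 2q_W - (q_J + q_G) = 0.
Granite's first-order condition: 382 - 2q_G - (q_J + q_W) = 0.
Adding the 3 first-order conditions: 1143 − 4Q = 0, so Q = 1143/4.
Back-substituting: q_J = (325 − 1143/4) = 157/4, q_W = (436 − 1143/4) = 601/4, q_G = (382 − 1143/4) = 385/4.
Total output Q = 1143/4, so price P = 479 - 1143/4 = 773/4.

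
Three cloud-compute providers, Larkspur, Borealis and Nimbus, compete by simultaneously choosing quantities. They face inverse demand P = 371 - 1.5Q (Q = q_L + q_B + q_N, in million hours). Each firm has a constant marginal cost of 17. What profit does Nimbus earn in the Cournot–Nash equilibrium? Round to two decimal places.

5221.50

A representative firm's profit is π_i = q_i(371 - 1.5Q) - 17q_i.
First-order condition (treating rivals' output as given): 354 - 3q_i - (3/2)·Σ_{j≠i} q_j = 0.
By symmetry each firm produces the same amount; substituting Σ_{j≠i} q_j = 2q_i yields q_i = 354/6 = 59.
Price P = 371 - (3/2)·177 = 211/2.
Nimbus's profit: (211/2 - 17)·59 = 5221.5000.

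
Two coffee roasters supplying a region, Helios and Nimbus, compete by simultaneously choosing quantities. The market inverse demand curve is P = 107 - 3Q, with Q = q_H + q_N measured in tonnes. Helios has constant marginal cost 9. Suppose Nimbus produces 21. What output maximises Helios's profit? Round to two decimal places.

With the rival's output fixed at 21, Helios's profit is π_H = (107 - 3·21 - 3q_H)q_H - (9q_H) = (44 - 3q_H)q_H - (9q_H).
∂π_H/∂q_H = 35 - 6q_H = 0, so q_H = 35/6.

5.83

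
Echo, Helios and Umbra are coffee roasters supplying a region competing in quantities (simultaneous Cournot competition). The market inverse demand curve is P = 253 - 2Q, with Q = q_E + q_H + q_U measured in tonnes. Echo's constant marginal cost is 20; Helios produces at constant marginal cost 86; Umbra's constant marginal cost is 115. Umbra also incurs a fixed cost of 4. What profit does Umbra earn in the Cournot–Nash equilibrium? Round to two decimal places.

Echo's profit: π_E = (253 - 2Q)q_E - (20q_E). Setting ∂π_E/∂q_E = 0: 233 - 4q_E - 2(q_H + q_U) = 0.
Helios's first-order condition: 167 - 4q_H - 2(q_E + q_U) = 0.
Umbra's profit: π_U = (253 - 2Q)q_U - (115q_U). Setting ∂π_U/∂q_U = 0: 138 - 4q_U - 2(q_E + q_H) = 0.
Summing all 3 equations gives 538 − 8Q = 0, hence Q = 269/4.
Back-substituting: q_E = (233 − 269/2)/2 = 197/4, q_H = (167 − 269/2)/2 = 65/4, q_U = (138 − 269/2)/2 = 7/4.
Price P = 253 - 2·(269/4) = 237/2.
Umbra's profit: (237/2 - 115)·(7/4) - 4 = 17/8.

2.13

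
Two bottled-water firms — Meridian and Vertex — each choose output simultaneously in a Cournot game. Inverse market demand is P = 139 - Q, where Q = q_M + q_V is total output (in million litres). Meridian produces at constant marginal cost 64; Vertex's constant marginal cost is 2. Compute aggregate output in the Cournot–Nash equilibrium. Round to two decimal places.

70.67

Meridian's profit: π_M = (139 - Q)q_M - (64q_M). Setting ∂π_M/∂q_M = 0: 75 - 2q_M - (q_V) = 0.
Vertex's first-order condition: 137 - 2q_V - (q_M) = 0.
Rearranging gives the reaction functions q_M = (75 - q_V)/2 and q_V = (137 - q_M)/2.
Substituting one into the other gives q_M = 13/3 and q_V = 199/3.
Total output Q = 13/3 + 199/3 = 212/3.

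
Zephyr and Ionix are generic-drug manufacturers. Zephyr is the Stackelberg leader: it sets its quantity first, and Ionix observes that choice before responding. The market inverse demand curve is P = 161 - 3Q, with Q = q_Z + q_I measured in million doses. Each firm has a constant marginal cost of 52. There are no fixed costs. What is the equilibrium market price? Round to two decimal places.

Solve by backward induction. Given q_Z, the follower Ionix maximises π_I = (161 - 3q_Z - 3q_I)q_I - 52q_I.
∂π_I/∂q_I = 109 - 3q_Z - 6q_I = 0 gives the reaction function q_I = (109 - 3q_Z)/6.
The leader anticipates this reaction. Substituting into P = 161 - 3Q gives P = 213/2 - (3/2)q_Z, so π_Z = (213/2 - (3/2)q_Z)q_Z - 52q_Z.
The leader's first-order condition 109/2 - 3q_Z = 0 yields q_Z = 109/6.
Then q_I = (109 - 3·(109/6))/6 = 109/12.
Total output Q = 109/4, so price P = 161 - 3·(109/4) = 317/4.

79.25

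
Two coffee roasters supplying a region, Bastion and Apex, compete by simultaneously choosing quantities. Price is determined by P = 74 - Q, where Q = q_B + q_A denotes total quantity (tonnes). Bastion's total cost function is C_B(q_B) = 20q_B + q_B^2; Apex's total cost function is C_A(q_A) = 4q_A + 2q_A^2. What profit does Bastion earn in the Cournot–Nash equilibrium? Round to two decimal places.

Bastion's profit: π_B = (74 - Q)q_B - (20q_B + q_B²). Setting ∂π_B/∂q_B = 0: 54 - 4q_B - (q_A) = 0.
Apex's profit: π_A = (74 - Q)q_A - (4q_A + 2q_A²). Setting ∂π_A/∂q_A = 0: 70 - 6q_A - (q_B) = 0.
So q_B = (54 - q_A)/4 and q_A = (70 - q_B)/6.
Solving the pair: q_B = 254/23, q_A = 226/23.
Price P = 74 - 480/23 = 1222/23.
Bastion's profit: (1222/23)·(254/23) - 20·(254/23) - (254/23)² = 243.9168.

243.92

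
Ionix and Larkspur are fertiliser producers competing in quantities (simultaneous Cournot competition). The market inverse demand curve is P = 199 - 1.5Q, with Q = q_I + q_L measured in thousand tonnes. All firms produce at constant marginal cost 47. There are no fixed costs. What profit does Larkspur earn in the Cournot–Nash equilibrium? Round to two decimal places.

1711.41

A representative firm's profit is π_i = q_i(199 - 1.5Q) - 47q_i.
First-order condition (treating rivals' output as given): 152 - 3q_i - (3/2)q_j = 0.
With identical firms every q_j equals q_i, so q_j = q_i and 152 = (9/2)q_i, giving q_i = 304/9.
Price P = 199 - (3/2)·(608/9) = 293/3.
Larkspur's profit: (293/3 - 47)·(304/9) = 1711.4074.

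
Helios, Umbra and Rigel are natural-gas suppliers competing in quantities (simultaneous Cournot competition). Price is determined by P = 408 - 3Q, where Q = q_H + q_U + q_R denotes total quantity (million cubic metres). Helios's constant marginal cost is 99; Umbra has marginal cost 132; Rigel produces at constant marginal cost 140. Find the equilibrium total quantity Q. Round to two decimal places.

Helios's profit: π_H = (408 - 3Q)q_H - (99q_H). Setting ∂π_H/∂q_H = 0: 309 - 6q_H - 3(q_U + q_R) = 0.
Umbra's profit: π_U = (408 - 3Q)q_U - (132q_U). Setting ∂π_U/∂q_U = 0: 276 - 6q_U - 3(q_H + q_R) = 0.
Rigel's first-order condition: 268 - 6q_R - 3(q_H + q_U) = 0.
Adding the 3 first-order conditions: 853 − 12Q = 0, so Q = 853/12.
Back-substituting: q_H = (309 − 853/4)/3 = 383/12, q_U = (276 − 853/4)/3 = 251/12, q_R = (268 − 853/4)/3 = 73/4.
Total output Q = 383/12 + 251/12 + 73/4 = 853/12.

71.08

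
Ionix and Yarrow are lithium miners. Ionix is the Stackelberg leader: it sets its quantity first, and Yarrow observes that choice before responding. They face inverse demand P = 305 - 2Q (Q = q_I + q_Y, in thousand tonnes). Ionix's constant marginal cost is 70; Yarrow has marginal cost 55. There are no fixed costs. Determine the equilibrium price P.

125

The follower Yarrow best-responds to any q_I: π_Y = (305 - 2Q)q_Y - 55q_Y.
Follower FOC: 250 - 2q_I - 4q_Y = 0, so q_Y(q_I) = (250 - 2q_I)/4.
Ionix substitutes q_Y(q_I) into its own profit: π_I = q_I(305 - 2q_I - (250 - 2q_I)/2) - 70q_I = (180 - q_I)q_I - 70q_I.
Maximising: ∂π_I/∂q_I = 110 - 2q_I = 0, giving q_I = 55.
Then q_Y = (250 - 2·55)/4 = 35.
Total output Q = 90, so price P = 305 - 2·90 = 125.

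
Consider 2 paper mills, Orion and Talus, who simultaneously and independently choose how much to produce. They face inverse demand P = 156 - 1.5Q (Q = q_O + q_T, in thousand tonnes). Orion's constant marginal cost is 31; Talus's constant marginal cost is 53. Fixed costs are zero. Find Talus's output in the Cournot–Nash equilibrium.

Orion's profit: π_O = (156 - 1.5Q)q_O - (31q_O). Setting ∂π_O/∂q_O = 0: 125 - 3q_O - (3/2)(q_T) = 0.
Talus's first-order condition: 103 - 3q_T - (3/2)(q_O) = 0.
Best responses: q_O = (125 - (3/2)q_T)/3, q_T = (103 - (3/2)q_O)/3.
Solving the pair: q_O = 98/3, q_T = 18.

18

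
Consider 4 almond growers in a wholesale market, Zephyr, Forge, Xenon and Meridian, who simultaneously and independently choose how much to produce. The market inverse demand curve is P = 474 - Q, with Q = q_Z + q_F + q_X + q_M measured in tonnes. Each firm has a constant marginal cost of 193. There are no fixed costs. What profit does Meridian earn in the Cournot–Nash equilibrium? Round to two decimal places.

A representative firm's profit is π_i = q_i(474 - Q) - 193q_i.
First-order condition (treating rivals' output as given): 281 - 2q_i - Σ_{j≠i} q_j = 0.
By symmetry each firm produces the same amount; substituting Σ_{j≠i} q_j = 3q_i yields q_i = 281/5.
Price P = 474 - 1124/5 = 1246/5.
Meridian's profit: (1246/5 - 193)·(281/5) = 3158.4400.

3158.44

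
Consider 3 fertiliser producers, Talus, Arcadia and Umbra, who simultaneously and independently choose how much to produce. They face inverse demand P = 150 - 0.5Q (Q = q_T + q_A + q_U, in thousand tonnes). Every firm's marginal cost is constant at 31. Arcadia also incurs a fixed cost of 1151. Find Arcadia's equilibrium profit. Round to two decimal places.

619.13

Each firm earns π_i = (150 - 0.5Q)q_i - 31q_i.
First-order condition (treating rivals' output as given): 119 - q_i - (1/2)·Σ_{j≠i} q_j = 0.
By symmetry each firm produces the same amount; substituting Σ_{j≠i} q_j = 2q_i yields q_i = 119/2.
Price P = 150 - (1/2)·(357/2) = 243/4.
Arcadia's profit: (243/4 - 31)·(119/2) - 1151 = 619.1250.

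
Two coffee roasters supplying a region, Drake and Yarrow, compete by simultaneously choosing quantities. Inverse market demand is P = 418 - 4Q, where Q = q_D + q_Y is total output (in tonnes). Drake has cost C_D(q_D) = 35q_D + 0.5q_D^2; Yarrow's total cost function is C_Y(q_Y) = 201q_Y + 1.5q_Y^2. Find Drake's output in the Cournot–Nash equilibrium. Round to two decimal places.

Drake's profit: π_D = (418 - 4Q)q_D - (35q_D + (1/2)q_D²). Setting ∂π_D/∂q_D = 0: 383 - 9q_D - 4(q_Y) = 0.
Yarrow's profit: π_Y = (418 - 4Q)q_Y - (201q_Y + (3/2)q_Y²). Setting ∂π_Y/∂q_Y = 0: 217 - 11q_Y - 4(q_D) = 0.
Best responses: q_D = (383 - 4q_Y)/9, q_Y = (217 - 4q_D)/11.
Substituting one into the other gives q_D = 40.3012 and q_Y = 421/83.

40.30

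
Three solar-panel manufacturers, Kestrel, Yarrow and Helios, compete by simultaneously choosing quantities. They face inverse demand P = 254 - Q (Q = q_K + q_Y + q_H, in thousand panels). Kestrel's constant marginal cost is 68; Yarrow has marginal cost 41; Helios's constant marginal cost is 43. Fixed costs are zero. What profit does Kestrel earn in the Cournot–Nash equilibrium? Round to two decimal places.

Kestrel's profit: π_K = (254 - Q)q_K - (68q_K). Setting ∂π_K/∂q_K = 0: 186 - 2q_K - (q_Y + q_H) = 0.
Yarrow's profit: π_Y = (254 - Q)q_Y - (41q_Y). Setting ∂π_Y/∂q_Y = 0: 213 - 2q_Y - (q_K + q_H) = 0.
Helios's first-order condition: 211 - 2q_H - (q_K + q_Y) = 0.
Adding the 3 first-order conditions: 610 − 4Q = 0, so Q = 305/2.
Back-substituting: q_K = (186 − 305/2) = 67/2, q_Y = (213 − 305/2) = 121/2, q_H = (211 − 305/2) = 117/2.
Price P = 254 - 305/2 = 203/2.
Kestrel's profit: (203/2 - 68)·(67/2) = 1122.2500.

1122.25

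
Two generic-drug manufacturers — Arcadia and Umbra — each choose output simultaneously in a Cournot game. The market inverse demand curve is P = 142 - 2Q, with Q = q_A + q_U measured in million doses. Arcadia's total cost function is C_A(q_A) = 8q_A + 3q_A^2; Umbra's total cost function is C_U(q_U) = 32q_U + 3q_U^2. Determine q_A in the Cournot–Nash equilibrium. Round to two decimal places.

11.67

Arcadia's profit: π_A = (142 - 2Q)q_A - (8q_A + 3q_A²). Setting ∂π_A/∂q_A = 0: 134 - 10q_A - 2(q_U) = 0.
Umbra's profit: π_U = (142 - 2Q)q_U - (32q_U + 3q_U²). Setting ∂π_U/∂q_U = 0: 110 - 10q_U - 2(q_A) = 0.
Rearranging gives the reaction functions q_A = (134 - 2q_U)/10 and q_U = (110 - 2q_A)/10.
Solving the pair: q_A = 35/3, q_U = 26/3.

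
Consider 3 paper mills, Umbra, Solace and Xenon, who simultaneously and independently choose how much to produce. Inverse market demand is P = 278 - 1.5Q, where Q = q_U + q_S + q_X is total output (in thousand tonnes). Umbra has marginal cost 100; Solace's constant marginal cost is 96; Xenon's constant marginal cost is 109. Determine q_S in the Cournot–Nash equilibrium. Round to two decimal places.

Umbra's profit: π_U = (278 - 1.5Q)q_U - (100q_U). Setting ∂π_U/∂q_U = 0: 178 - 3q_U - (3/2)(q_S + q_X) = 0.
Solace's profit: π_S = (278 - 1.5Q)q_S - (96q_S). Setting ∂π_S/∂q_S = 0: 182 - 3q_S - (3/2)(q_U + q_X) = 0.
Xenon's profit: π_X = (278 - 1.5Q)q_X - (109q_X). Setting ∂π_X/∂q_X = 0: 169 - 3q_X - (3/2)(q_U + q_S) = 0.
Summing all 3 equations gives 529 − 6Q = 0, hence Q = 529/6.
Back-substituting: q_U = (178 − 529/4)/(3/2) = 61/2, q_S = (182 − 529/4)/(3/2) = 199/6, q_X = (169 − 529/4)/(3/2) = 49/2.

33.17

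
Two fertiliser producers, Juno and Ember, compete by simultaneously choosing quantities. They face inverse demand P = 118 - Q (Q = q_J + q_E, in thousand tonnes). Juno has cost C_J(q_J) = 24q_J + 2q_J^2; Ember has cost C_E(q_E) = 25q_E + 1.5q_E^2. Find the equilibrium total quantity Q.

29

Juno's profit: π_J = (118 - Q)q_J - (24q_J + 2q_J²). Setting ∂π_J/∂q_J = 0: 94 - 6q_J - (q_E) = 0.
Ember's profit: π_E = (118 - Q)q_E - (25q_E + (3/2)q_E²). Setting ∂π_E/∂q_E = 0: 93 - 5q_E - (q_J) = 0.
So q_J = (94 - q_E)/6 and q_E = (93 - q_J)/5.
Solving the pair: q_J = 13, q_E = 16.
Total output Q = 13 + 16 = 29.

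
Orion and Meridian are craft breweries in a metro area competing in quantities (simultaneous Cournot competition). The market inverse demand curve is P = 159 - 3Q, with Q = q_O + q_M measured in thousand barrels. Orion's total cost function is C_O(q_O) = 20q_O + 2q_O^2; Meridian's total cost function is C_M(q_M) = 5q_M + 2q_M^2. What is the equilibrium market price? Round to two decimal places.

Orion's profit: π_O = (159 - 3Q)q_O - (20q_O + 2q_O²). Setting ∂π_O/∂q_O = 0: 139 - 10q_O - 3(q_M) = 0.
Meridian's profit: π_M = (159 - 3Q)q_M - (5q_M + 2q_M²). Setting ∂π_M/∂q_M = 0: 154 - 10q_M - 3(q_O) = 0.
Best responses: q_O = (139 - 3q_M)/10, q_M = (154 - 3q_O)/10.
Substituting one into the other gives q_O = 928/91 and q_M = 1123/91.
Total output Q = 293/13, so price P = 159 - 3·(293/13) = 1188/13.

91.38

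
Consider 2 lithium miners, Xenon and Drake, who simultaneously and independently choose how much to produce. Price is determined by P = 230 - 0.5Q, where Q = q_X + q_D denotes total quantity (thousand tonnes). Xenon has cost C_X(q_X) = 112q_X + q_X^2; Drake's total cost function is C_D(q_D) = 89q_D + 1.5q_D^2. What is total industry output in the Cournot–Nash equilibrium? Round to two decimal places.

Xenon's profit: π_X = (230 - 0.5Q)q_X - (112q_X + q_X²). Setting ∂π_X/∂q_X = 0: 118 - 3q_X - (1/2)(q_D) = 0.
Drake's profit: π_D = (230 - 0.5Q)q_D - (89q_D + (3/2)q_D²). Setting ∂π_D/∂q_D = 0: 141 - 4q_D - (1/2)(q_X) = 0.
Best responses: q_X = (118 - (1/2)q_D)/3, q_D = (141 - (1/2)q_X)/4.
Substituting one into the other gives q_X = 1606/47 and q_D = 1456/47.
Total output Q = 1606/47 + 1456/47 = 65.1489.

65.15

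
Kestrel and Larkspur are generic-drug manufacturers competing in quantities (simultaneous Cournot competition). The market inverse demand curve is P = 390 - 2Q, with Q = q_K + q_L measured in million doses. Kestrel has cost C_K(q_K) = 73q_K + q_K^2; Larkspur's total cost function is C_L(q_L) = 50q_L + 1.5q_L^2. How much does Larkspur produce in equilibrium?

37

Kestrel's profit: π_K = (390 - 2Q)q_K - (73q_K + q_K²). Setting ∂π_K/∂q_K = 0: 317 - 6q_K - 2(q_L) = 0.
Larkspur's first-order condition: 340 - 7q_L - 2(q_K) = 0.
So q_K = (317 - 2q_L)/6 and q_L = (340 - 2q_K)/7.
Solving the pair: q_K = 81/2, q_L = 37.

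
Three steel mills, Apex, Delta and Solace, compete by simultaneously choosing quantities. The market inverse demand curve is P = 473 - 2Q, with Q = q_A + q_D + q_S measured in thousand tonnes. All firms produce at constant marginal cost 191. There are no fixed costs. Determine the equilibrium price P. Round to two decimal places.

261.50

A representative firm's profit is π_i = q_i(473 - 2Q) - 191q_i.
Setting ∂π_i/∂q_i = 0 with rivals' quantities fixed: 282 - 4q_i - 2·Σ_{j≠i} q_j = 0.
By symmetry each firm produces the same amount; substituting Σ_{j≠i} q_j = 2q_i yields q_i = 282/8 = 141/4.
Total output Q = 423/4, so price P = 473 - 2·(423/4) = 523/2.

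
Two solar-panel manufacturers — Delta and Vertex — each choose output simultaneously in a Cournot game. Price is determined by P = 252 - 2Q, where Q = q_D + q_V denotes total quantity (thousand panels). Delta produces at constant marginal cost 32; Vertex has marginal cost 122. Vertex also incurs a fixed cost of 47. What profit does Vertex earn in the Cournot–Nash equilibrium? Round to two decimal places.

41.89

Delta's profit: π_D = (252 - 2Q)q_D - (32q_D). Setting ∂π_D/∂q_D = 0: 220 - 4q_D - 2(q_V) = 0.
Vertex's profit: π_V = (252 - 2Q)q_V - (122q_V). Setting ∂π_V/∂q_V = 0: 130 - 4q_V - 2(q_D) = 0.
So q_D = (220 - 2q_V)/4 and q_V = (130 - 2q_D)/4.
Solving the pair: q_D = 155/3, q_V = 20/3.
Price P = 252 - 2·(175/3) = 406/3.
Vertex's profit: (406/3 - 122)·(20/3) - 47 = 377/9.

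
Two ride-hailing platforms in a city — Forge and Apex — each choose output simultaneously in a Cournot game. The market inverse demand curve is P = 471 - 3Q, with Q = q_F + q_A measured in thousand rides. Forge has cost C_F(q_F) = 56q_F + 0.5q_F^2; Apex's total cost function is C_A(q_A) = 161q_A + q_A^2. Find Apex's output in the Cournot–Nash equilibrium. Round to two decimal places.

Forge's profit: π_F = (471 - 3Q)q_F - (56q_F + (1/2)q_F²). Setting ∂π_F/∂q_F = 0: 415 - 7q_F - 3(q_A) = 0.
Apex's profit: π_A = (471 - 3Q)q_A - (161q_A + q_A²). Setting ∂π_A/∂q_A = 0: 310 - 8q_A - 3(q_F) = 0.
Best responses: q_F = (415 - 3q_A)/7, q_A = (310 - 3q_F)/8.
Solving the pair: q_F = 50.8511, q_A = 925/47.

19.68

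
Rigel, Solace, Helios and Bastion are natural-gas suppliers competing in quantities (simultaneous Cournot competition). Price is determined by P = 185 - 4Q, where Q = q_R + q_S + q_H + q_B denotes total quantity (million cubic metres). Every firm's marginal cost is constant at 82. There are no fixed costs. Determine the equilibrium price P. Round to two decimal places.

A representative firm's profit is π_i = q_i(185 - 4Q) - 82q_i.
Setting ∂π_i/∂q_i = 0 with rivals' quantities fixed: 103 - 8q_i - 4·Σ_{j≠i} q_j = 0.
By symmetry each firm produces the same amount; substituting Σ_{j≠i} q_j = 3q_i yields q_i = 103/20.
Total output Q = 103/5, so price P = 185 - 4·(103/5) = 513/5.

102.60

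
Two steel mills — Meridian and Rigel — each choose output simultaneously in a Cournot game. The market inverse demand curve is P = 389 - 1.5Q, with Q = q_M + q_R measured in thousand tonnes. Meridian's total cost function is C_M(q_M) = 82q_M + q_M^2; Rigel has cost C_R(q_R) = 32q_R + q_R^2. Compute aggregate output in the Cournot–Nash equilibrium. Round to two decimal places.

102.15

Meridian's profit: π_M = (389 - 1.5Q)q_M - (82q_M + q_M²). Setting ∂π_M/∂q_M = 0: 307 - 5q_M - (3/2)(q_R) = 0.
Rigel's first-order condition: 357 - 5q_R - (3/2)(q_M) = 0.
Best responses: q_M = (307 - (3/2)q_R)/5, q_R = (357 - (3/2)q_M)/5.
Solving the pair: q_M = 43.9341, q_R = 58.2198.
Total output Q = 43.9341 + 58.2198 = 1328/13.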